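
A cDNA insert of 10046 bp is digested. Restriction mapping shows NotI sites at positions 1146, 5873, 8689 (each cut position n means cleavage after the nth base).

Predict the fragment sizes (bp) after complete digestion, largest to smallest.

Linear molecule, 3 cuts → 4 fragments:
  1146 − 0 = 1146 bp
  5873 − 1146 = 4727 bp
  8689 − 5873 = 2816 bp
  10046 − 8689 = 1357 bp
Sorted largest to smallest: 4727, 2816, 1357, 1146 bp.

4727, 2816, 1357, 1146 bp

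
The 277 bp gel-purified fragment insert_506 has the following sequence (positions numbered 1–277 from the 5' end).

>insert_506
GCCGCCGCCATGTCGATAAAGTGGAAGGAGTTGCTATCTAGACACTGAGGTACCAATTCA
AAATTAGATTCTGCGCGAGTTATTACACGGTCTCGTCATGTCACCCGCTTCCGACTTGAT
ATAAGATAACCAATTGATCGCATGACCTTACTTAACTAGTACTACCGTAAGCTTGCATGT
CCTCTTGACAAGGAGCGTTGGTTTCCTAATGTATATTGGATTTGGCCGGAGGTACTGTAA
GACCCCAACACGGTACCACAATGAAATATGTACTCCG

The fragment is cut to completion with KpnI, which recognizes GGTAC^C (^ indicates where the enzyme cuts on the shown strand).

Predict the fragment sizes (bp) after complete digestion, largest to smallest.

KpnI sites (GGTACC) start at positions 49, 252.
KpnI cuts after base 5 of each site (before the last base), so after positions 53, 256.
Linear molecule, 2 cuts → 3 fragments:
  1–53 → 53 bp
  54–256 → 203 bp
  257–277 → 21 bp
Sorted largest to smallest: 203, 53, 21 bp.

203, 53, 21 bp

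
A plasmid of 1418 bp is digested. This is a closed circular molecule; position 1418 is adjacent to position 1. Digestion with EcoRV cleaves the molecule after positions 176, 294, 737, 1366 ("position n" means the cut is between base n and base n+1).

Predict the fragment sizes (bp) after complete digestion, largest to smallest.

Circular molecule, 4 cuts → 4 fragments:
  294 − 176 = 118 bp
  737 − 294 = 443 bp
  1366 − 737 = 629 bp
  wrap: 1418 − 1366 + 176 = 228 bp
Sorted largest to smallest: 629, 443, 228, 118 bp.

629, 443, 228, 118 bp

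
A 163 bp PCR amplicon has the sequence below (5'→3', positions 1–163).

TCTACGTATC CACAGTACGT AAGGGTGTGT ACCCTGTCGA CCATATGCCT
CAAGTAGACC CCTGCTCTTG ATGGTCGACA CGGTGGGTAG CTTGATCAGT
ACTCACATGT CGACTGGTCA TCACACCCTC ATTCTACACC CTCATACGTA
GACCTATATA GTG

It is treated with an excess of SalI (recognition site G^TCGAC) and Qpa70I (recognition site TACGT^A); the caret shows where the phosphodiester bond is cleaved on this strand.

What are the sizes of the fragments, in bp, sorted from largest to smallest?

SalI sites (GTCGAC) start at positions 36, 74, 109.
SalI cuts after the first base of each site, so after positions 36, 74, 109.
Qpa70I sites (TACGTA) start at positions 3, 16, 145.
Qpa70I cuts after base 5 of each site (before the last base), so after positions 7, 20, 149.
Combined cut positions: 7, 20, 36, 74, 109, 149.
Linear molecule, 6 cuts → 7 fragments:
  1–7 → 7 bp
  8–20 → 13 bp
  21–36 → 16 bp
  37–74 → 38 bp
  75–109 → 35 bp
  110–149 → 40 bp
  150–163 → 14 bp
Sorted largest to smallest: 40, 38, 35, 16, 14, 13, 7 bp.

40, 38, 35, 16, 14, 13, 7 bp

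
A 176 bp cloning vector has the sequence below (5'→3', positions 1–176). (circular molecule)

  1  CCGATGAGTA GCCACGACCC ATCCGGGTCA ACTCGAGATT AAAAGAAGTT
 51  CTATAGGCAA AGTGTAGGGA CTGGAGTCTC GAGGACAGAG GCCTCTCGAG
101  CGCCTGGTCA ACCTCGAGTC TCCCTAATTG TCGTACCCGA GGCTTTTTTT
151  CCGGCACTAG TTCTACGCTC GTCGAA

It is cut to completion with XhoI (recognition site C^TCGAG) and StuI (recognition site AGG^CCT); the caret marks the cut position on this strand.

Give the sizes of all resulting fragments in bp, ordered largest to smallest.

XhoI sites (CTCGAG) start at positions 32, 78, 95, 113.
XhoI cuts after the first base of each site, so after positions 32, 78, 95, 113.
The StuI site (AGGCCT) starts at position 89.
StuI cuts after base 3 of each site, so after position 91.
Combined cut positions: 32, 78, 91, 95, 113.
Circular molecule, 5 cuts → 5 fragments:
  33–78 → 46 bp
  79–91 → 13 bp
  92–95 → 4 bp
  96–113 → 18 bp
  114–176 then 1–32 → 63 + 32 = 95 bp
Sorted largest to smallest: 95, 46, 18, 13, 4 bp.

95, 46, 18, 13, 4 bp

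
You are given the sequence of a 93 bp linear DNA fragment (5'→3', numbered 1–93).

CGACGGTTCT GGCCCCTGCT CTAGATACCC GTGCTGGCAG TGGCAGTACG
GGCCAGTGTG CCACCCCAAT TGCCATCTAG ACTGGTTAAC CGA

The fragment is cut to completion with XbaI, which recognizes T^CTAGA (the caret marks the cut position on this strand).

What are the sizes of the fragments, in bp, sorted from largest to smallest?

56, 20, 17 bp

XbaI sites (TCTAGA) start at positions 20, 76.
XbaI cuts after the first base of each site, so after positions 20, 76.
Linear molecule, 2 cuts → 3 fragments:
  1–20 → 20 bp
  21–76 → 56 bp
  77–93 → 17 bp
Sorted largest to smallest: 56, 20, 17 bp.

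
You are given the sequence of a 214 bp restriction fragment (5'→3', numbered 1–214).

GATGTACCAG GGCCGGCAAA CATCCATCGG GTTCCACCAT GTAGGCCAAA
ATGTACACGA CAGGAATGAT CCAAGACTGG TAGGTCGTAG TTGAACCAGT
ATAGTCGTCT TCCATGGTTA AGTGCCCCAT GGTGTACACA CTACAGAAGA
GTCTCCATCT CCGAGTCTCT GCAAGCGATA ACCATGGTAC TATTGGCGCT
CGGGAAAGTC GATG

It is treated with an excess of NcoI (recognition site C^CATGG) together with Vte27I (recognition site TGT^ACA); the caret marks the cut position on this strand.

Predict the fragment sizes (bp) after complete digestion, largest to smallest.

58, 54, 47, 32, 15, 8 bp

NcoI sites (CCATGG) start at positions 112, 127, 182.
NcoI cuts after the first base of each site, so after positions 112, 127, 182.
Vte27I sites (TGTACA) start at positions 52, 133.
Vte27I cuts after base 3 of each site, so after positions 54, 135.
Combined cut positions: 54, 112, 127, 135, 182.
Linear molecule, 5 cuts → 6 fragments:
  1–54 → 54 bp
  55–112 → 58 bp
  113–127 → 15 bp
  128–135 → 8 bp
  136–182 → 47 bp
  183–214 → 32 bp
Sorted largest to smallest: 58, 54, 47, 32, 15, 8 bp.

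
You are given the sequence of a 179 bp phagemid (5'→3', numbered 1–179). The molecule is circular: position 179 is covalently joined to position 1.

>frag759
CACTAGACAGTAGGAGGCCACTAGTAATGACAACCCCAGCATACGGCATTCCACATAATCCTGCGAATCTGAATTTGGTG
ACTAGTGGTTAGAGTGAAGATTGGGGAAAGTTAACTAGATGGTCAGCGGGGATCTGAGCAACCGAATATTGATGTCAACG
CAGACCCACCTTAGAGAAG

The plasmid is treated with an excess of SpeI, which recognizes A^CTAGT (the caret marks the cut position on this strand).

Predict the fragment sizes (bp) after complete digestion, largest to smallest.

SpeI sites (ACTAGT) start at positions 20, 81.
SpeI cuts after the first base of each site, so after positions 20, 81.
Circular molecule, 2 cuts → 2 fragments:
  21–81 → 61 bp
  82–179 then 1–20 → 98 + 20 = 118 bp
Sorted largest to smallest: 118, 61 bp.

118, 61 bp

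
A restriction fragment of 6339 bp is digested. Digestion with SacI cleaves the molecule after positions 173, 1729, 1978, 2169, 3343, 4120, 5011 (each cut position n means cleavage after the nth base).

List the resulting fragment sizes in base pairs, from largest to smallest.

Linear molecule, 7 cuts → 8 fragments:
  173 − 0 = 173 bp
  1729 − 173 = 1556 bp
  1978 − 1729 = 249 bp
  2169 − 1978 = 191 bp
  3343 − 2169 = 1174 bp
  4120 − 3343 = 777 bp
  5011 − 4120 = 891 bp
  6339 − 5011 = 1328 bp
Sorted largest to smallest: 1556, 1328, 1174, 891, 777, 249, 191, 173 bp.

1556, 1328, 1174, 891, 777, 249, 191, 173 bp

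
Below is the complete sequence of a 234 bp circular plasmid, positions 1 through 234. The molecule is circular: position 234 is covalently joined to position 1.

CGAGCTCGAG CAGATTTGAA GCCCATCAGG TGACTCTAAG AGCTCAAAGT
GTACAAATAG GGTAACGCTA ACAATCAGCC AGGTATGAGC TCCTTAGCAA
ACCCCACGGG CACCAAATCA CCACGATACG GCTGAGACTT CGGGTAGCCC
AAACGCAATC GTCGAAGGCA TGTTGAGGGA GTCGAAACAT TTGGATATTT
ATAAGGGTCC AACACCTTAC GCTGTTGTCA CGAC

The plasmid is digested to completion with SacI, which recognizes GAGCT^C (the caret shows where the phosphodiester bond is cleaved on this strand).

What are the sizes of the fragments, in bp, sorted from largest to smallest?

149, 47, 38 bp

SacI sites (GAGCTC) start at positions 2, 40, 87.
SacI cuts after base 5 of each site (before the last base), so after positions 6, 44, 91.
Circular molecule, 3 cuts → 3 fragments:
  7–44 → 38 bp
  45–91 → 47 bp
  92–234 then 1–6 → 143 + 6 = 149 bp
Sorted largest to smallest: 149, 47, 38 bp.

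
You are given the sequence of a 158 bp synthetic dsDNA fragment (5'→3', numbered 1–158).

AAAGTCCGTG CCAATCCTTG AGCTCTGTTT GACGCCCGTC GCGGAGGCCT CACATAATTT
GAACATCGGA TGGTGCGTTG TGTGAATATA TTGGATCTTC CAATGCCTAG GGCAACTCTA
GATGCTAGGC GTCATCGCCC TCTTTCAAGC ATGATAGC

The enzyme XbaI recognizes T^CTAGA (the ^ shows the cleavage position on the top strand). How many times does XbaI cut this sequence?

1

TCTAGA occurs starting at position 117.
XbaI cuts at 1 site.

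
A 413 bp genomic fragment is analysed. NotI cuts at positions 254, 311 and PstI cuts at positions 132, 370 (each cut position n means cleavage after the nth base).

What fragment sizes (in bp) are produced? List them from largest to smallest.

132, 122, 59, 57, 43 bp

Combined cut positions (sorted): 132, 254, 311, 370.
Linear molecule, 4 cuts → 5 fragments:
  132 − 0 = 132 bp
  254 − 132 = 122 bp
  311 − 254 = 57 bp
  370 − 311 = 59 bp
  413 − 370 = 43 bp
Sorted largest to smallest: 132, 122, 59, 57, 43 bp.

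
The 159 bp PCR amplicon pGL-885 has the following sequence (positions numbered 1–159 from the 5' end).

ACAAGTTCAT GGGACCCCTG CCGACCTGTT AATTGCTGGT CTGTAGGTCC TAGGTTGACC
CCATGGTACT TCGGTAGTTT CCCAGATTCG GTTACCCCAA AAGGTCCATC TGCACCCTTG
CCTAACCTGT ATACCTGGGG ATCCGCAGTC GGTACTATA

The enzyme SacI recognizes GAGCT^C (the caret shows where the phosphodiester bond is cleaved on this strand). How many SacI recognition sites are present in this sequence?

0

No occurrence of GAGCTC is present in the sequence.
SacI does not cut: 0 sites.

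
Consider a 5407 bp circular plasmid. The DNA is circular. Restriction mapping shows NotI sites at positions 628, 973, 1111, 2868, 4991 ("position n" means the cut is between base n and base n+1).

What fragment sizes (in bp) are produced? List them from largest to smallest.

Circular molecule, 5 cuts → 5 fragments:
  973 − 628 = 345 bp
  1111 − 973 = 138 bp
  2868 − 1111 = 1757 bp
  4991 − 2868 = 2123 bp
  wrap: 5407 − 4991 + 628 = 1044 bp
Sorted largest to smallest: 2123, 1757, 1044, 345, 138 bp.

2123, 1757, 1044, 345, 138 bp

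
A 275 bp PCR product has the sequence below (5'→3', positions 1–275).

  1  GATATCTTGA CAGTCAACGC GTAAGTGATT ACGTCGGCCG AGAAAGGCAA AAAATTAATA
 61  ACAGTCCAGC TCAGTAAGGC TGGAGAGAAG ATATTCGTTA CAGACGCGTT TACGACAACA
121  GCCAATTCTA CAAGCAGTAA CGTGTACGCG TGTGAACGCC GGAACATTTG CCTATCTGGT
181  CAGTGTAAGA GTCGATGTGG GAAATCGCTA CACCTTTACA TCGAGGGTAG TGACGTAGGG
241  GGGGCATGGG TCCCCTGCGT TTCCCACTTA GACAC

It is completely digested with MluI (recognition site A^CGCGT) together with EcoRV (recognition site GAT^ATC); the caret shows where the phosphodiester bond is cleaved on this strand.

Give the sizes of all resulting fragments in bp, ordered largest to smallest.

129, 87, 42, 14, 3 bp

MluI sites (ACGCGT) start at positions 17, 104, 146.
MluI cuts after the first base of each site, so after positions 17, 104, 146.
The EcoRV site (GATATC) starts at position 1.
EcoRV cuts after base 3 of each site, so after position 3.
Combined cut positions: 3, 17, 104, 146.
Linear molecule, 4 cuts → 5 fragments:
  1–3 → 3 bp
  4–17 → 14 bp
  18–104 → 87 bp
  105–146 → 42 bp
  147–275 → 129 bp
Sorted largest to smallest: 129, 87, 42, 14, 3 bp.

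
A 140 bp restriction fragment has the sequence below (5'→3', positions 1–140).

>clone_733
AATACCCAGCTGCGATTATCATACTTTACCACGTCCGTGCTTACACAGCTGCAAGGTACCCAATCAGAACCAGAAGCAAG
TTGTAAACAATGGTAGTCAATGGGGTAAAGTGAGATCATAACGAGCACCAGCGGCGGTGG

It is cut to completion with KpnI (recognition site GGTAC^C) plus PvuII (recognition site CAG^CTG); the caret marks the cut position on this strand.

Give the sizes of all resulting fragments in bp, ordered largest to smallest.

The KpnI site (GGTACC) starts at position 55.
KpnI cuts after base 5 of each site (before the last base), so after position 59.
PvuII sites (CAGCTG) start at positions 7, 46.
PvuII cuts after base 3 of each site, so after positions 9, 48.
Combined cut positions: 9, 48, 59.
Linear molecule, 3 cuts → 4 fragments:
  1–9 → 9 bp
  10–48 → 39 bp
  49–59 → 11 bp
  60–140 → 81 bp
Sorted largest to smallest: 81, 39, 11, 9 bp.

81, 39, 11, 9 bp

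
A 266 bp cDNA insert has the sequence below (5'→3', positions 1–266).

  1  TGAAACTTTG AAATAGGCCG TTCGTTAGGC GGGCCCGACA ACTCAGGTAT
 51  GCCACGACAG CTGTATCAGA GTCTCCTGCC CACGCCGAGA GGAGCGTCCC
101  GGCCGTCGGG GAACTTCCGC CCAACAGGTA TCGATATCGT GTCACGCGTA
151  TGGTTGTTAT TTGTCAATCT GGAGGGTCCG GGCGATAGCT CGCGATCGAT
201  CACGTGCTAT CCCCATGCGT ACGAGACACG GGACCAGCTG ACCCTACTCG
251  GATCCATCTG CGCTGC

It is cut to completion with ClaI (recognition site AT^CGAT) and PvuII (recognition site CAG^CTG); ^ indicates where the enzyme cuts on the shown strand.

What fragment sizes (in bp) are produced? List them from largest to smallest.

ClaI sites (ATCGAT) start at positions 130, 195.
ClaI cuts after base 2 of each site, so after positions 131, 196.
PvuII sites (CAGCTG) start at positions 58, 235.
PvuII cuts after base 3 of each site, so after positions 60, 237.
Combined cut positions: 60, 131, 196, 237.
Linear molecule, 4 cuts → 5 fragments:
  1–60 → 60 bp
  61–131 → 71 bp
  132–196 → 65 bp
  197–237 → 41 bp
  238–266 → 29 bp
Sorted largest to smallest: 71, 65, 60, 41, 29 bp.

71, 65, 60, 41, 29 bp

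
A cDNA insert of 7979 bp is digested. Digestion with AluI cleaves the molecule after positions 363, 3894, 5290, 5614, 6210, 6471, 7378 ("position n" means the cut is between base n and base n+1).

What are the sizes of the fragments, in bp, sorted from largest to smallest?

3531, 1396, 907, 601, 596, 363, 324, 261 bp

Linear molecule, 7 cuts → 8 fragments:
  363 − 0 = 363 bp
  3894 − 363 = 3531 bp
  5290 − 3894 = 1396 bp
  5614 − 5290 = 324 bp
  6210 − 5614 = 596 bp
  6471 − 6210 = 261 bp
  7378 − 6471 = 907 bp
  7979 − 7378 = 601 bp
Sorted largest to smallest: 3531, 1396, 907, 601, 596, 363, 324, 261 bp.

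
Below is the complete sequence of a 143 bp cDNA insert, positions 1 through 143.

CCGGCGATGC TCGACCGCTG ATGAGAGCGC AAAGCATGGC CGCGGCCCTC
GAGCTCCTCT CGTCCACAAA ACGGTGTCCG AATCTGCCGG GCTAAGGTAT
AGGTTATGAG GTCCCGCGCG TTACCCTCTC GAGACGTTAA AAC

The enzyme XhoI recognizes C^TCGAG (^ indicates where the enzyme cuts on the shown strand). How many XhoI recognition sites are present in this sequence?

2

CTCGAG occurs starting at positions 48, 128.
XhoI cuts at 2 sites.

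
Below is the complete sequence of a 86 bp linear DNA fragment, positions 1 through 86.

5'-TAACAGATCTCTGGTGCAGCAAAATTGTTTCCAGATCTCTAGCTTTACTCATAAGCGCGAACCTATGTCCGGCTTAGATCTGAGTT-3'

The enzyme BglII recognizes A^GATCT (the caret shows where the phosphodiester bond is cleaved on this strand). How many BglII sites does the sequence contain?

3

AGATCT occurs starting at positions 5, 33, 76.
BglII cuts at 3 sites.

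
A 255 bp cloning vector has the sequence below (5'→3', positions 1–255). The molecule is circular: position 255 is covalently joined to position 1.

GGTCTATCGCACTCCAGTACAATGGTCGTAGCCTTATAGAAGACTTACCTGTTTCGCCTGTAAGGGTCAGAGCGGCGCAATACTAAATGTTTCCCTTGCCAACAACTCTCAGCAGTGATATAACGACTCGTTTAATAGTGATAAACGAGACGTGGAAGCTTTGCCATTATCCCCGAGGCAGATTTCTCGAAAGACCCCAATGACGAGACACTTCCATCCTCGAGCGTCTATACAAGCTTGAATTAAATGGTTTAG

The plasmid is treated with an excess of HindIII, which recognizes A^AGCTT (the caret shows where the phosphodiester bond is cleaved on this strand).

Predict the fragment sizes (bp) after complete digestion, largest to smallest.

HindIII sites (AAGCTT) start at positions 156, 234.
HindIII cuts after the first base of each site, so after positions 156, 234.
Circular molecule, 2 cuts → 2 fragments:
  157–234 → 78 bp
  235–255 then 1–156 → 21 + 156 = 177 bp
Sorted largest to smallest: 177, 78 bp.

177, 78 bp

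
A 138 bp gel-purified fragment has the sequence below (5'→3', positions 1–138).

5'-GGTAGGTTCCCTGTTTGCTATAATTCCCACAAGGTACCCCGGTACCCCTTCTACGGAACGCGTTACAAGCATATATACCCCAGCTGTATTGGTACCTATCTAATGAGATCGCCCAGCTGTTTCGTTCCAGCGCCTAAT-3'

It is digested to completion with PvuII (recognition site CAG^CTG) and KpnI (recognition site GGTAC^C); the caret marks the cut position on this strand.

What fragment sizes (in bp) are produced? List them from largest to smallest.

38, 37, 22, 21, 12, 8 bp

PvuII sites (CAGCTG) start at positions 81, 114.
PvuII cuts after base 3 of each site, so after positions 83, 116.
KpnI sites (GGTACC) start at positions 33, 41, 91.
KpnI cuts after base 5 of each site (before the last base), so after positions 37, 45, 95.
Combined cut positions: 37, 45, 83, 95, 116.
Linear molecule, 5 cuts → 6 fragments:
  1–37 → 37 bp
  38–45 → 8 bp
  46–83 → 38 bp
  84–95 → 12 bp
  96–116 → 21 bp
  117–138 → 22 bp
Sorted largest to smallest: 38, 37, 22, 21, 12, 8 bp.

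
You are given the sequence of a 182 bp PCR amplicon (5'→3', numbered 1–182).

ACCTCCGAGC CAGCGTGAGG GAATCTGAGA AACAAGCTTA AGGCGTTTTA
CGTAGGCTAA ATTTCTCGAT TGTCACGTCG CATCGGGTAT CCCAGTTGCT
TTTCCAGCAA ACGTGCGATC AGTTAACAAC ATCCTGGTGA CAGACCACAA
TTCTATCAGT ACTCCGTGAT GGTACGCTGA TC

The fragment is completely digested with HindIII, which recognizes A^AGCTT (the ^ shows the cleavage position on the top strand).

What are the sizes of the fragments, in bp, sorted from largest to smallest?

148, 34 bp

The HindIII site (AAGCTT) starts at position 34.
HindIII cuts after the first base of each site, so after position 34.
Linear molecule, 1 cut → 2 fragments:
  1–34 → 34 bp
  35–182 → 148 bp
Sorted largest to smallest: 148, 34 bp.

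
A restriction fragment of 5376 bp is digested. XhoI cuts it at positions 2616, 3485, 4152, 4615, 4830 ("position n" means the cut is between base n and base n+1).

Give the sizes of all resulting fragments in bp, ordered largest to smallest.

Linear molecule, 5 cuts → 6 fragments:
  2616 − 0 = 2616 bp
  3485 − 2616 = 869 bp
  4152 − 3485 = 667 bp
  4615 − 4152 = 463 bp
  4830 − 4615 = 215 bp
  5376 − 4830 = 546 bp
Sorted largest to smallest: 2616, 869, 667, 546, 463, 215 bp.

2616, 869, 667, 546, 463, 215 bp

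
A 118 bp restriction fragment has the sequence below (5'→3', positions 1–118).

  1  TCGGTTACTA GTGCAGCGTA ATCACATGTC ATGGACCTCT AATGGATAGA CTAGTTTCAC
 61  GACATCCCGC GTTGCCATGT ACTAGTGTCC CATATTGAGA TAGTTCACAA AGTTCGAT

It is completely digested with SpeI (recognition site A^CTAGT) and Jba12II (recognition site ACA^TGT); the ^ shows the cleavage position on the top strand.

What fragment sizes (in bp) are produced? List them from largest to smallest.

SpeI sites (ACTAGT) start at positions 7, 50, 81.
SpeI cuts after the first base of each site, so after positions 7, 50, 81.
The Jba12II site (ACATGT) starts at position 24.
Jba12II cuts after base 3 of each site, so after position 26.
Combined cut positions: 7, 26, 50, 81.
Linear molecule, 4 cuts → 5 fragments:
  1–7 → 7 bp
  8–26 → 19 bp
  27–50 → 24 bp
  51–81 → 31 bp
  82–118 → 37 bp
Sorted largest to smallest: 37, 31, 24, 19, 7 bp.

37, 31, 24, 19, 7 bp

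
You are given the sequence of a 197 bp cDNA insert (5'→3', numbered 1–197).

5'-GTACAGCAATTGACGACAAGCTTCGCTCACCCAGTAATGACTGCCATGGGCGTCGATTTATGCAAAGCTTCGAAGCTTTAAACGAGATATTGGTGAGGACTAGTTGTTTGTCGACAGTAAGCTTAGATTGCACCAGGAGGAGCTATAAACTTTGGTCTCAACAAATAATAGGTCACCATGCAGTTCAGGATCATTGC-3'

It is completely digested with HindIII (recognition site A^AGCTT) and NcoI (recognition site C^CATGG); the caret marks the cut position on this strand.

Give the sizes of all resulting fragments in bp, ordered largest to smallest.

78, 46, 26, 21, 18, 8 bp

HindIII sites (AAGCTT) start at positions 18, 65, 73, 119.
HindIII cuts after the first base of each site, so after positions 18, 65, 73, 119.
The NcoI site (CCATGG) starts at position 44.
NcoI cuts after the first base of each site, so after position 44.
Combined cut positions: 18, 44, 65, 73, 119.
Linear molecule, 5 cuts → 6 fragments:
  1–18 → 18 bp
  19–44 → 26 bp
  45–65 → 21 bp
  66–73 → 8 bp
  74–119 → 46 bp
  120–197 → 78 bp
Sorted largest to smallest: 78, 46, 26, 21, 18, 8 bp.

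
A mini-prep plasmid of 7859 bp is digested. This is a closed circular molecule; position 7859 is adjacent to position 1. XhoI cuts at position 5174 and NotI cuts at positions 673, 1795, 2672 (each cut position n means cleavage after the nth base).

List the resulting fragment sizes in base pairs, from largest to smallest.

3358, 2502, 1122, 877 bp

Combined cut positions (sorted): 673, 1795, 2672, 5174.
Circular molecule, 4 cuts → 4 fragments:
  1795 − 673 = 1122 bp
  2672 − 1795 = 877 bp
  5174 − 2672 = 2502 bp
  wrap: 7859 − 5174 + 673 = 3358 bp
Sorted largest to smallest: 3358, 2502, 1122, 877 bp.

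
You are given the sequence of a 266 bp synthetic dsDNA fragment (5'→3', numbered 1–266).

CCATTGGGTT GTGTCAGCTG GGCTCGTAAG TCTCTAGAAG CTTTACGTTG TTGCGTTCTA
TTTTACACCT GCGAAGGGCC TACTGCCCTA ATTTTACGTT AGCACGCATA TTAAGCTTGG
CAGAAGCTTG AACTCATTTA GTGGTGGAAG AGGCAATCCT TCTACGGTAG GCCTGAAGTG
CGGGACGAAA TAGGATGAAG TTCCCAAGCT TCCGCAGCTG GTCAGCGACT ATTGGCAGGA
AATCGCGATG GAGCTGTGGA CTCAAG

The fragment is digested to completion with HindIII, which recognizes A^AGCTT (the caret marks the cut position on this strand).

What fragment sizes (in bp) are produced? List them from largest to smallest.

HindIII sites (AAGCTT) start at positions 38, 113, 124, 206.
HindIII cuts after the first base of each site, so after positions 38, 113, 124, 206.
Linear molecule, 4 cuts → 5 fragments:
  1–38 → 38 bp
  39–113 → 75 bp
  114–124 → 11 bp
  125–206 → 82 bp
  207–266 → 60 bp
Sorted largest to smallest: 82, 75, 60, 38, 11 bp.

82, 75, 60, 38, 11 bp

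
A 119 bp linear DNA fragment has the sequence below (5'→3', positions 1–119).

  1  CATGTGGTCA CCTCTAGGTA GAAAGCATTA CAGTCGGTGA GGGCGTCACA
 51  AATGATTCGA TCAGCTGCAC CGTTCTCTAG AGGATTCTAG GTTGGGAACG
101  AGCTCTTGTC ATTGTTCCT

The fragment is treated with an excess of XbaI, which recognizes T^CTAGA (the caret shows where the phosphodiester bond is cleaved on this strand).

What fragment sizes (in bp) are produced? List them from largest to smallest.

76, 43 bp

The XbaI site (TCTAGA) starts at position 76.
XbaI cuts after the first base of each site, so after position 76.
Linear molecule, 1 cut → 2 fragments:
  1–76 → 76 bp
  77–119 → 43 bp
Sorted largest to smallest: 76, 43 bp.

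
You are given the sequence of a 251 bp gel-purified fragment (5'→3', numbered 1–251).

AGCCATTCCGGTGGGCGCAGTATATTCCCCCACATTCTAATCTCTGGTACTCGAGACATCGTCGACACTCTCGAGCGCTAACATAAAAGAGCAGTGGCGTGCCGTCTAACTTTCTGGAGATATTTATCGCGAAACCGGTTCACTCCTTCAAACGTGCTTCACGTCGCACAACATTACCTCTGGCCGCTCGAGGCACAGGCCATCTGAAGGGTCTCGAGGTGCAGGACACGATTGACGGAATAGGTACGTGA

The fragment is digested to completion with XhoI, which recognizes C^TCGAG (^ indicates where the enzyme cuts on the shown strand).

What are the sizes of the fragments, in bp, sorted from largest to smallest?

117, 50, 38, 26, 20 bp

XhoI sites (CTCGAG) start at positions 50, 70, 187, 213.
XhoI cuts after the first base of each site, so after positions 50, 70, 187, 213.
Linear molecule, 4 cuts → 5 fragments:
  1–50 → 50 bp
  51–70 → 20 bp
  71–187 → 117 bp
  188–213 → 26 bp
  214–251 → 38 bp
Sorted largest to smallest: 117, 50, 38, 26, 20 bp.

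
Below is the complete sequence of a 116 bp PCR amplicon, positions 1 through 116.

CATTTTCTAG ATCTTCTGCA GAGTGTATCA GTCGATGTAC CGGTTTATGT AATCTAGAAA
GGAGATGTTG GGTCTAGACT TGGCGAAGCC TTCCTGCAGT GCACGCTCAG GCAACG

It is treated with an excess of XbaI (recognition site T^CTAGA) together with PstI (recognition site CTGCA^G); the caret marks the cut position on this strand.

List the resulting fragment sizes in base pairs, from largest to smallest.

XbaI sites (TCTAGA) start at positions 6, 53, 73.
XbaI cuts after the first base of each site, so after positions 6, 53, 73.
PstI sites (CTGCAG) start at positions 16, 94.
PstI cuts after base 5 of each site (before the last base), so after positions 20, 98.
Combined cut positions: 6, 20, 53, 73, 98.
Linear molecule, 5 cuts → 6 fragments:
  1–6 → 6 bp
  7–20 → 14 bp
  21–53 → 33 bp
  54–73 → 20 bp
  74–98 → 25 bp
  99–116 → 18 bp
Sorted largest to smallest: 33, 25, 20, 18, 14, 6 bp.

33, 25, 20, 18, 14, 6 bp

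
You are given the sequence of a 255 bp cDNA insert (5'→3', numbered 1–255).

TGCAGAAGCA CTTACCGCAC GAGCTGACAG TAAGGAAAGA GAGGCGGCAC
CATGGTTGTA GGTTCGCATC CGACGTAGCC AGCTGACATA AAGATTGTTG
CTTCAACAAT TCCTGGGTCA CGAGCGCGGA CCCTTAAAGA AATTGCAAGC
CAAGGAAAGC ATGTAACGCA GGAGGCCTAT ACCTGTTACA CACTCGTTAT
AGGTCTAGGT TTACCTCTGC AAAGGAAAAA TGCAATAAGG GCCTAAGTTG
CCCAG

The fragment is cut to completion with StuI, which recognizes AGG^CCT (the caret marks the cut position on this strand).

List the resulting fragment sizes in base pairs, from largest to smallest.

The StuI site (AGGCCT) starts at position 173.
StuI cuts after base 3 of each site, so after position 175.
Linear molecule, 1 cut → 2 fragments:
  1–175 → 175 bp
  176–255 → 80 bp
Sorted largest to smallest: 175, 80 bp.

175, 80 bp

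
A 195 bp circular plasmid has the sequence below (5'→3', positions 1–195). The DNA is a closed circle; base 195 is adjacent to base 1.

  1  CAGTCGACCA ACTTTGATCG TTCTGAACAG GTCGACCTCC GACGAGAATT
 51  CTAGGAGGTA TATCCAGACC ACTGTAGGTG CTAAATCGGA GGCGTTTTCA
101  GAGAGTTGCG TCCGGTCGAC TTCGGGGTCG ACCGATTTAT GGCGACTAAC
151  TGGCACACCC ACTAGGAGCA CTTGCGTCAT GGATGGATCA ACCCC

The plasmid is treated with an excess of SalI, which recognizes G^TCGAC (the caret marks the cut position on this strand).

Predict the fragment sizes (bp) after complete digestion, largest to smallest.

84, 71, 28, 12 bp

SalI sites (GTCGAC) start at positions 3, 31, 115, 127.
SalI cuts after the first base of each site, so after positions 3, 31, 115, 127.
Circular molecule, 4 cuts → 4 fragments:
  4–31 → 28 bp
  32–115 → 84 bp
  116–127 → 12 bp
  128–195 then 1–3 → 68 + 3 = 71 bp
Sorted largest to smallest: 84, 71, 28, 12 bp.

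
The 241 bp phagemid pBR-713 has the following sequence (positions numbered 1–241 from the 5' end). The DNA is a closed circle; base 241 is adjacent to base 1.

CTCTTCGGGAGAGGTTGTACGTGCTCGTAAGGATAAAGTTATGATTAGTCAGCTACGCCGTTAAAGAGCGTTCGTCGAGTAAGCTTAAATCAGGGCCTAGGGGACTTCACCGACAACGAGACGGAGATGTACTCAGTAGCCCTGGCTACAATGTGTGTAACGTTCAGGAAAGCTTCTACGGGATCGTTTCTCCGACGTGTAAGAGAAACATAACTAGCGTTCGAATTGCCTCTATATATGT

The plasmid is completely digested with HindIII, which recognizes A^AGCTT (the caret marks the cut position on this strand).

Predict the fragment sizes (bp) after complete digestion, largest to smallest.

152, 89 bp

HindIII sites (AAGCTT) start at positions 81, 170.
HindIII cuts after the first base of each site, so after positions 81, 170.
Circular molecule, 2 cuts → 2 fragments:
  82–170 → 89 bp
  171–241 then 1–81 → 71 + 81 = 152 bp
Sorted largest to smallest: 152, 89 bp.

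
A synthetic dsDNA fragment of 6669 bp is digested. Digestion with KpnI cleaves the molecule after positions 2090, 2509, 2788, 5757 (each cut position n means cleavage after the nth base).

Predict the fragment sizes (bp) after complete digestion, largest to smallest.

Linear molecule, 4 cuts → 5 fragments:
  2090 − 0 = 2090 bp
  2509 − 2090 = 419 bp
  2788 − 2509 = 279 bp
  5757 − 2788 = 2969 bp
  6669 − 5757 = 912 bp
Sorted largest to smallest: 2969, 2090, 912, 419, 279 bp.

2969, 2090, 912, 419, 279 bp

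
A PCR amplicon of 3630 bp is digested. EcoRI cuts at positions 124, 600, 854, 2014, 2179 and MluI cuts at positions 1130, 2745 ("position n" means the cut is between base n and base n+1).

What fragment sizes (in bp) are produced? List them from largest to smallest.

885, 884, 566, 476, 276, 254, 165, 124 bp

Combined cut positions (sorted): 124, 600, 854, 1130, 2014, 2179, 2745.
Linear molecule, 7 cuts → 8 fragments:
  124 − 0 = 124 bp
  600 − 124 = 476 bp
  854 − 600 = 254 bp
  1130 − 854 = 276 bp
  2014 − 1130 = 884 bp
  2179 − 2014 = 165 bp
  2745 − 2179 = 566 bp
  3630 − 2745 = 885 bp
Sorted largest to smallest: 885, 884, 566, 476, 276, 254, 165, 124 bp.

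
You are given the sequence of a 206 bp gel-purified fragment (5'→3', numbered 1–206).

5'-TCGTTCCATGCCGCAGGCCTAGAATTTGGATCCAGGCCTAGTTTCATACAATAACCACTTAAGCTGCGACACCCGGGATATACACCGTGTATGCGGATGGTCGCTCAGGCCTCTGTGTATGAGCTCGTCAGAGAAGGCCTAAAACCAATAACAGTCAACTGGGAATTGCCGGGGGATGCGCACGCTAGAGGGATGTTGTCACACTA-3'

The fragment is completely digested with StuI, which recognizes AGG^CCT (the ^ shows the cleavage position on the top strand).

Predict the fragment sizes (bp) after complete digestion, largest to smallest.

StuI sites (AGGCCT) start at positions 15, 34, 107, 135.
StuI cuts after base 3 of each site, so after positions 17, 36, 109, 137.
Linear molecule, 4 cuts → 5 fragments:
  1–17 → 17 bp
  18–36 → 19 bp
  37–109 → 73 bp
  110–137 → 28 bp
  138–206 → 69 bp
Sorted largest to smallest: 73, 69, 28, 19, 17 bp.

73, 69, 28, 19, 17 bp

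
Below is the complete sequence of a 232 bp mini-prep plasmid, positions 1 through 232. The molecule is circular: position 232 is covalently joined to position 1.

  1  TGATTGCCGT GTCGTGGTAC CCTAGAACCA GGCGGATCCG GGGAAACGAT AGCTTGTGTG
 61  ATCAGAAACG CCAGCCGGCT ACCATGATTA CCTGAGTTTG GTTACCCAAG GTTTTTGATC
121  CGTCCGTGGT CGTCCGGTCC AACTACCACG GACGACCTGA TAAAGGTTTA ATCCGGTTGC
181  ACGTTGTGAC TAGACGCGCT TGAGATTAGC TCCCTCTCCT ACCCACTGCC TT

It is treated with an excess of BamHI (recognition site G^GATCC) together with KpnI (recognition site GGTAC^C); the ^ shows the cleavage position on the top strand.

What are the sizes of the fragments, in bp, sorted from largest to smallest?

The BamHI site (GGATCC) starts at position 34.
BamHI cuts after the first base of each site, so after position 34.
The KpnI site (GGTACC) starts at position 16.
KpnI cuts after base 5 of each site (before the last base), so after position 20.
Combined cut positions: 20, 34.
Circular molecule, 2 cuts → 2 fragments:
  21–34 → 14 bp
  35–232 then 1–20 → 198 + 20 = 218 bp
Sorted largest to smallest: 218, 14 bp.

218, 14 bp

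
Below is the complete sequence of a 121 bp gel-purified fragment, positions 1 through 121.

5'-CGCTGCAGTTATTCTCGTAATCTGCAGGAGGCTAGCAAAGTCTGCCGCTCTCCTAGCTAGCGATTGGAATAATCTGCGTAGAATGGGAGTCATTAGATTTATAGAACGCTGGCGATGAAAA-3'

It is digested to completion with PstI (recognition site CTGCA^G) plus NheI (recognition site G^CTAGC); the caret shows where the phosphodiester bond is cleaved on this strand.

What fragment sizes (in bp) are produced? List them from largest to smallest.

PstI sites (CTGCAG) start at positions 3, 22.
PstI cuts after base 5 of each site (before the last base), so after positions 7, 26.
NheI sites (GCTAGC) start at positions 31, 56.
NheI cuts after the first base of each site, so after positions 31, 56.
Combined cut positions: 7, 26, 31, 56.
Linear molecule, 4 cuts → 5 fragments:
  1–7 → 7 bp
  8–26 → 19 bp
  27–31 → 5 bp
  32–56 → 25 bp
  57–121 → 65 bp
Sorted largest to smallest: 65, 25, 19, 7, 5 bp.

65, 25, 19, 7, 5 bp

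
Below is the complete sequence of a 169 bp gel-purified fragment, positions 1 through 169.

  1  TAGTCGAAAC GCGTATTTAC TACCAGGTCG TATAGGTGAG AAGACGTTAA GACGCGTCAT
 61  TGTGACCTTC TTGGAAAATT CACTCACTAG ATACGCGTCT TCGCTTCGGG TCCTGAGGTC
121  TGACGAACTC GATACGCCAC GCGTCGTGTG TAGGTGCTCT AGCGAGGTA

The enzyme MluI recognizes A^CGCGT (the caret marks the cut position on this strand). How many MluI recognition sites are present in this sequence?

ACGCGT occurs starting at positions 9, 52, 93, 139.
MluI cuts at 4 sites.

4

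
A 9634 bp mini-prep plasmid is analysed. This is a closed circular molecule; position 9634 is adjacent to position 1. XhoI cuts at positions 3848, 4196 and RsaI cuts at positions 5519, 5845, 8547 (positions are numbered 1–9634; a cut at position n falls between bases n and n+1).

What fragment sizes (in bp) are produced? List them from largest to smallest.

Combined cut positions (sorted): 3848, 4196, 5519, 5845, 8547.
Circular molecule, 5 cuts → 5 fragments:
  4196 − 3848 = 348 bp
  5519 − 4196 = 1323 bp
  5845 − 5519 = 326 bp
  8547 − 5845 = 2702 bp
  wrap: 9634 − 8547 + 3848 = 4935 bp
Sorted largest to smallest: 4935, 2702, 1323, 348, 326 bp.

4935, 2702, 1323, 348, 326 bp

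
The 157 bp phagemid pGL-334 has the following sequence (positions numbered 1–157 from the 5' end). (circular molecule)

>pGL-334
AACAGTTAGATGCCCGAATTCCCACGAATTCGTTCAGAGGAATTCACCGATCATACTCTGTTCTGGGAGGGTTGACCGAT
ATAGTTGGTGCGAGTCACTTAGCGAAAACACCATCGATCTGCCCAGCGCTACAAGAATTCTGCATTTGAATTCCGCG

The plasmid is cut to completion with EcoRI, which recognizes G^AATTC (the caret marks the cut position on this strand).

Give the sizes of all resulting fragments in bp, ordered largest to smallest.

95, 25, 14, 13, 10 bp

EcoRI sites (GAATTC) start at positions 16, 26, 40, 135, 148.
EcoRI cuts after the first base of each site, so after positions 16, 26, 40, 135, 148.
Circular molecule, 5 cuts → 5 fragments:
  17–26 → 10 bp
  27–40 → 14 bp
  41–135 → 95 bp
  136–148 → 13 bp
  149–157 then 1–16 → 9 + 16 = 25 bp
Sorted largest to smallest: 95, 25, 14, 13, 10 bp.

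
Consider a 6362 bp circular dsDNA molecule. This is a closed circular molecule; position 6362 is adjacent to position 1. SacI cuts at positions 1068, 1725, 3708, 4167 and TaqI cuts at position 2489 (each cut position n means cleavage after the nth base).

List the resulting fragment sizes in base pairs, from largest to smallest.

Combined cut positions (sorted): 1068, 1725, 2489, 3708, 4167.
Circular molecule, 5 cuts → 5 fragments:
  1725 − 1068 = 657 bp
  2489 − 1725 = 764 bp
  3708 − 2489 = 1219 bp
  4167 − 3708 = 459 bp
  wrap: 6362 − 4167 + 1068 = 3263 bp
Sorted largest to smallest: 3263, 1219, 764, 657, 459 bp.

3263, 1219, 764, 657, 459 bp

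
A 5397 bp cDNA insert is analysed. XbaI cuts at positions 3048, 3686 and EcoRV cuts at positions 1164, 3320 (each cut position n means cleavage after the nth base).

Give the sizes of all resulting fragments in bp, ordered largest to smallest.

1884, 1711, 1164, 366, 272 bp

Combined cut positions (sorted): 1164, 3048, 3320, 3686.
Linear molecule, 4 cuts → 5 fragments:
  1164 − 0 = 1164 bp
  3048 − 1164 = 1884 bp
  3320 − 3048 = 272 bp
  3686 − 3320 = 366 bp
  5397 − 3686 = 1711 bp
Sorted largest to smallest: 1884, 1711, 1164, 366, 272 bp.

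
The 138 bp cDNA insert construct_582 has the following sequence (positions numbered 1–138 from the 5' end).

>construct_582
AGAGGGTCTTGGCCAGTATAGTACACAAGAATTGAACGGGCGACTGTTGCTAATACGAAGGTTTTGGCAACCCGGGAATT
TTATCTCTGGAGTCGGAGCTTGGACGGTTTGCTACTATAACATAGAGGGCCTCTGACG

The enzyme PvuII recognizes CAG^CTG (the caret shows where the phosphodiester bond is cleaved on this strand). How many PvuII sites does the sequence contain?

0

No occurrence of CAGCTG is present in the sequence.
PvuII does not cut: 0 sites.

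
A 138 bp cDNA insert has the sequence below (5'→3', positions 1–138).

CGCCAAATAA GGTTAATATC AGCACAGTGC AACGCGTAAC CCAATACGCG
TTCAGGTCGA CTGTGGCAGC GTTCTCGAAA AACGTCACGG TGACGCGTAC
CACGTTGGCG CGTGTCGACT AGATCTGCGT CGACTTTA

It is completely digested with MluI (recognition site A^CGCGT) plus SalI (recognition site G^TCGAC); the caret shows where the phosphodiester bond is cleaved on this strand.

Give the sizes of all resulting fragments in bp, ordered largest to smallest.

MluI sites (ACGCGT) start at positions 32, 46, 93.
MluI cuts after the first base of each site, so after positions 32, 46, 93.
SalI sites (GTCGAC) start at positions 56, 114, 129.
SalI cuts after the first base of each site, so after positions 56, 114, 129.
Combined cut positions: 32, 46, 56, 93, 114, 129.
Linear molecule, 6 cuts → 7 fragments:
  1–32 → 32 bp
  33–46 → 14 bp
  47–56 → 10 bp
  57–93 → 37 bp
  94–114 → 21 bp
  115–129 → 15 bp
  130–138 → 9 bp
Sorted largest to smallest: 37, 32, 21, 15, 14, 10, 9 bp.

37, 32, 21, 15, 14, 10, 9 bp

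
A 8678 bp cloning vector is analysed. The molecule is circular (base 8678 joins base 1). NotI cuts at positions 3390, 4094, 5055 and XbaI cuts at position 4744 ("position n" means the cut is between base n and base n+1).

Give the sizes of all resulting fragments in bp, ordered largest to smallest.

Combined cut positions (sorted): 3390, 4094, 4744, 5055.
Circular molecule, 4 cuts → 4 fragments:
  4094 − 3390 = 704 bp
  4744 − 4094 = 650 bp
  5055 − 4744 = 311 bp
  wrap: 8678 − 5055 + 3390 = 7013 bp
Sorted largest to smallest: 7013, 704, 650, 311 bp.

7013, 704, 650, 311 bp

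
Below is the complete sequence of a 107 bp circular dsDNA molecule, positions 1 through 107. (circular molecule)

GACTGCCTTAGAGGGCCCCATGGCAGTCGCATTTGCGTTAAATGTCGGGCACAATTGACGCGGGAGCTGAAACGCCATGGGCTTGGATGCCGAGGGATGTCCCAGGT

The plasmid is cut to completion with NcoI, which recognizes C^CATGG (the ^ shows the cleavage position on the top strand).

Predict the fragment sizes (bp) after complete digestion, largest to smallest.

NcoI sites (CCATGG) start at positions 18, 75.
NcoI cuts after the first base of each site, so after positions 18, 75.
Circular molecule, 2 cuts → 2 fragments:
  19–75 → 57 bp
  76–107 then 1–18 → 32 + 18 = 50 bp
Sorted largest to smallest: 57, 50 bp.

57, 50 bp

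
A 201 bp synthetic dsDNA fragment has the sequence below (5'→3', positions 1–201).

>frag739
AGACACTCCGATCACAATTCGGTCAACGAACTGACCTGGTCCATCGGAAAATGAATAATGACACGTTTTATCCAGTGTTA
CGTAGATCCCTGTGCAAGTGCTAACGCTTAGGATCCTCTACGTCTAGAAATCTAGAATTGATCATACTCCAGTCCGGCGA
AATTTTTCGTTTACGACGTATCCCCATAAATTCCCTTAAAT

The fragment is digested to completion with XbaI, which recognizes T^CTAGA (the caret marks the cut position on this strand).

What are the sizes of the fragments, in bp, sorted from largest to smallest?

XbaI sites (TCTAGA) start at positions 123, 131.
XbaI cuts after the first base of each site, so after positions 123, 131.
Linear molecule, 2 cuts → 3 fragments:
  1–123 → 123 bp
  124–131 → 8 bp
  132–201 → 70 bp
Sorted largest to smallest: 123, 70, 8 bp.

123, 70, 8 bp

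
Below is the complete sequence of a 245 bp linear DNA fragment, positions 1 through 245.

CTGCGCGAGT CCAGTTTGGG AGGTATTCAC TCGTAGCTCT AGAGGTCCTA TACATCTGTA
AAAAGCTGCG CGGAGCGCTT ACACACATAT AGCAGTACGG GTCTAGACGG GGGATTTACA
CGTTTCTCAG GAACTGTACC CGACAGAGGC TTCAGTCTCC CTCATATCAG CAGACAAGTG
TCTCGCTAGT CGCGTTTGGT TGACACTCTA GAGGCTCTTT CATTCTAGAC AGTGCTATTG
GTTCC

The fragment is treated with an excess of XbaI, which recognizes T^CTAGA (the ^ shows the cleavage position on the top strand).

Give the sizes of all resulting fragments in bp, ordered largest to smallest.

XbaI sites (TCTAGA) start at positions 38, 102, 207, 224.
XbaI cuts after the first base of each site, so after positions 38, 102, 207, 224.
Linear molecule, 4 cuts → 5 fragments:
  1–38 → 38 bp
  39–102 → 64 bp
  103–207 → 105 bp
  208–224 → 17 bp
  225–245 → 21 bp
Sorted largest to smallest: 105, 64, 38, 21, 17 bp.

105, 64, 38, 21, 17 bp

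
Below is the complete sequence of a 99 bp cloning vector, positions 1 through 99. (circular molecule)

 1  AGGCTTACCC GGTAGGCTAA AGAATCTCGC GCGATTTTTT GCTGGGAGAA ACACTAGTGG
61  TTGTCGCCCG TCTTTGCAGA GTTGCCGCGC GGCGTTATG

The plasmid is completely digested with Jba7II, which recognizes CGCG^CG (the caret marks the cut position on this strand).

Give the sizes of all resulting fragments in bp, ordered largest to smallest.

58, 41 bp

Jba7II sites (CGCGCG) start at positions 28, 86.
Jba7II cuts after base 4 of each site, so after positions 31, 89.
Circular molecule, 2 cuts → 2 fragments:
  32–89 → 58 bp
  90–99 then 1–31 → 10 + 31 = 41 bp
Sorted largest to smallest: 58, 41 bp.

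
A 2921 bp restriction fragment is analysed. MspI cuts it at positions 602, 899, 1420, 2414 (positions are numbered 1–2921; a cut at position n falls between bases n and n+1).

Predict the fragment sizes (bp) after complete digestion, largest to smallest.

Linear molecule, 4 cuts → 5 fragments:
  602 − 0 = 602 bp
  899 − 602 = 297 bp
  1420 − 899 = 521 bp
  2414 − 1420 = 994 bp
  2921 − 2414 = 507 bp
Sorted largest to smallest: 994, 602, 521, 507, 297 bp.

994, 602, 521, 507, 297 bp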